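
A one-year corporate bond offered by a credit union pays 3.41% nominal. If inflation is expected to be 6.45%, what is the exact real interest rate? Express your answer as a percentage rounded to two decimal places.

-2.86%

1 + r = 1.03410 / 1.06450 = 0.971442
r = 0.971442 − 1 = -2.8558%, i.e. -2.86%.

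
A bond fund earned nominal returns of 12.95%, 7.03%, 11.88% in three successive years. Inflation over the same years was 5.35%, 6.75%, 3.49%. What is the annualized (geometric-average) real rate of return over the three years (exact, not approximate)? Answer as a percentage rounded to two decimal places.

5.14%

Compound the nominal returns: 1.1295 × 1.0703 × 1.1188 = 1.35252163.
Compound inflation: 1.0535 × 1.0675 × 1.0349 = 1.16386018.
Deflate: 1.35252163 / 1.16386018 = 1.16209975.
Annualized real rate = 1.16209975^(1/3) − 1 = 5.1351% → 5.14%.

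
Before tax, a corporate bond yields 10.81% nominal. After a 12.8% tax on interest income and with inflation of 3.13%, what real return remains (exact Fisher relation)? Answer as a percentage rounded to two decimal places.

6.11%

After-tax nominal return = 10.81% × (1 − 0.128) = 9.42632%.
1 + r = 1.0942632 / 1.03130 = 1.061052
After-tax real rate = 1.061052 − 1 → 6.11%.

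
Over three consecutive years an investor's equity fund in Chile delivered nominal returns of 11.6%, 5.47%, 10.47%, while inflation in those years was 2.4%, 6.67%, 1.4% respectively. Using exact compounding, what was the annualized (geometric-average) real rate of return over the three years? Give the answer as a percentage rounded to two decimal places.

5.49%

Nominal growth factor = 1.1160 × 1.0547 × 1.1047 = 1.30028183
Price-level growth factor = 1.0240 × 1.0667 × 1.0140 = 1.10759301
Real growth factor = 1.30028183 / 1.10759301 = 1.17397078
Annualized real rate = 1.17397078^(1/3) − 1 = 5.4919% → 5.49%.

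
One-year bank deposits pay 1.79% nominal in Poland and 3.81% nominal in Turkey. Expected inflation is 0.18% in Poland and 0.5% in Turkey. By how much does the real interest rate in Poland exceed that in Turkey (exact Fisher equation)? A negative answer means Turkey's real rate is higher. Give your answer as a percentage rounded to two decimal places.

-1.69%

Poland: (1 + 0.0179)/(1 + 0.0018) − 1 = 1.6071%
Turkey: (1 + 0.0381)/(1 + 0.0050) − 1 = 3.2935%
Differential = 1.6071% − 3.2935% = -1.6864% → -1.69%.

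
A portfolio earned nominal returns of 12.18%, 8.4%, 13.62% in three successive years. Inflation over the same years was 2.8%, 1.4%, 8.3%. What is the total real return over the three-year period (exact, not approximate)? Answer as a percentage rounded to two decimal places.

22.39%

Compound the nominal returns: 1.1218 × 1.0840 × 1.1362 = 1.381655.
Compound inflation: 1.0280 × 1.0140 × 1.0830 = 1.128911.
Deflate: 1.381655 / 1.128911 = 1.223883.
Total real return = 1.223883 − 1 → 22.39%.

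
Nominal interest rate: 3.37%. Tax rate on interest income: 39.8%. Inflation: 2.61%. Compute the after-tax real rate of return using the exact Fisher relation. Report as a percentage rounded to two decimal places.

After-tax nominal return = 3.37% × (1 − 0.398) = 2.02874%.
1 + r = 1.0202874 / 1.02610 = 0.994335
After-tax real rate = 0.994335 − 1 → -0.57%.

-0.57%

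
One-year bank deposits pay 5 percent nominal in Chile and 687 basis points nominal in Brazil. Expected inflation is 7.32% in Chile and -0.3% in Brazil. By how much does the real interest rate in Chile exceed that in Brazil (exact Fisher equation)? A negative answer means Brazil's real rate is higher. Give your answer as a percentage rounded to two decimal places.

-9.35%

Chile: (1 + 0.0500)/(1 + 0.0732) − 1 = -2.1618%
Brazil: (1 + 0.0687)/(1 − 0.0030) − 1 = 7.1916%
Differential = -2.1618% − 7.1916% = -9.3533% → -9.35%.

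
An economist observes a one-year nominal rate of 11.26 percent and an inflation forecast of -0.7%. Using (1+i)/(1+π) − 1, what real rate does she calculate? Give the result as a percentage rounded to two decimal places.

12.04%

By the Fisher equation, 1 + r = (1 + i)/(1 + π).
1 + r = 1.11260 / 0.99300 = 1.120443
r = 1.120443 − 1 = 12.0443%, i.e. 12.04%.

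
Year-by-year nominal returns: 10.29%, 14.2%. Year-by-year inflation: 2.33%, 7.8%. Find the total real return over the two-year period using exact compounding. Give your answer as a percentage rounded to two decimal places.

Nominal growth factor = 1.1029 × 1.1420 = 1.259512
Price-level growth factor = 1.0233 × 1.0780 = 1.103117
Real growth factor = 1.259512 / 1.103117 = 1.141775
Total real return = 1.141775 − 1 → 14.18%.

14.18%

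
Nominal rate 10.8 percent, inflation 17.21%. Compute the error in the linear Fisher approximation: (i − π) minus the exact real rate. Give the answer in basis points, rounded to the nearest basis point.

Approximate: r ≈ 10.800% − 17.210% = -6.4100%
Exact: (1 + 0.1080)/(1 + 0.1721) − 1 = -5.4688%
Error = -6.4100% − (-5.4688%) = -0.9412% → -94 basis points.

-94 basis points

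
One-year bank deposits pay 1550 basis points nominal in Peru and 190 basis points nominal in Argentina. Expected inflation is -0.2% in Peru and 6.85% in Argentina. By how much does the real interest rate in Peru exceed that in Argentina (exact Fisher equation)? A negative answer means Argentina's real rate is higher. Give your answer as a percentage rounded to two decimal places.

20.36%

Peru: (1 + 0.1550)/(1 − 0.0020) − 1 = 15.7315%
Argentina: (1 + 0.0190)/(1 + 0.0685) − 1 = -4.6327%
Differential = 15.7315% − (-4.6327%) = 20.3641% → 20.36%.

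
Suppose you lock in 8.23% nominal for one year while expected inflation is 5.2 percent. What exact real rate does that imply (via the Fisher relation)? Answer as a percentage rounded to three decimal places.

2.880%

By the Fisher relation, 1 + r = (1 + i)/(1 + π).
1 + r = 1.08230 / 1.05200 = 1.028802
r = 1.028802 − 1 = 2.8802%, i.e. 2.880%.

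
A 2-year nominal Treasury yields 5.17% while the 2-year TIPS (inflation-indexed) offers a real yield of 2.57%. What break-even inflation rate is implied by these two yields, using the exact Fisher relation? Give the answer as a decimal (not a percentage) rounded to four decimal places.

0.0253

(1 + π) = (1 + i)/(1 + r) = 1.05170 / 1.02570 = 1.025349
Break-even inflation = 1.025349 − 1 → 0.0253.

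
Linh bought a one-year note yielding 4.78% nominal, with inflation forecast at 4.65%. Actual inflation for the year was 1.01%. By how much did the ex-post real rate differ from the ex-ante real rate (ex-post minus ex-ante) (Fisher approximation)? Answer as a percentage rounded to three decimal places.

Ex-ante: 4.78% − 4.65% = 0.130%
Ex-post: 4.78% − 1.01% = 3.770%
Difference (ex-post − ex-ante) = 3.6400% → 3.640%.

3.640%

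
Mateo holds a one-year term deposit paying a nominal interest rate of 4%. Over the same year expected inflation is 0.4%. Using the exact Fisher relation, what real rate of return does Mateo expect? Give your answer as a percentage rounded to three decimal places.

By the Fisher relation, 1 + r = (1 + i)/(1 + π).
1 + r = 1.04000 / 1.00400 = 1.035857
r = 1.035857 − 1 = 3.5857%, i.e. 3.586%.

3.586%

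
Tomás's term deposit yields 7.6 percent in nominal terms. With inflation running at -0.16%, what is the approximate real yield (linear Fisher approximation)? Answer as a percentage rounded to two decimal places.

r ≈ i − π = 7.6% − (-0.16%) = 7.76%.

7.76%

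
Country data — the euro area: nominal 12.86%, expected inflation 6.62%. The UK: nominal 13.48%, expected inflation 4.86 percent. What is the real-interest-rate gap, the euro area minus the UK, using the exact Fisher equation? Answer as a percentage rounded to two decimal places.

-2.37%

The euro area: (1 + 0.1286)/(1 + 0.0662) − 1 = 5.8526%
The UK: (1 + 0.1348)/(1 + 0.0486) − 1 = 8.2205%
Differential = 5.8526% − 8.2205% = -2.3679% → -2.37%.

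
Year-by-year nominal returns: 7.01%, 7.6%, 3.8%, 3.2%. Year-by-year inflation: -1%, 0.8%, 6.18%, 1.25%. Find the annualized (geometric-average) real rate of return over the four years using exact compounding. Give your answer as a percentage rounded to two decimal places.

3.55%

Nominal growth factor = 1.0701 × 1.0760 × 1.0380 × 1.0320 = 1.23342767
Price-level growth factor = 0.9900 × 1.0080 × 1.0618 × 1.0125 = 1.07283635
Real growth factor = 1.23342767 / 1.07283635 = 1.14968855
Annualized real rate = 1.14968855^(1/4) − 1 = 3.5488% → 3.55%.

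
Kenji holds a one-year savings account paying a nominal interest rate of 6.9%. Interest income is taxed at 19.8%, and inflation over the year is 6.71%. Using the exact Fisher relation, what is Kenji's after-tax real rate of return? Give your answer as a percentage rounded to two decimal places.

After-tax nominal return = 6.9% × (1 − 0.198) = 5.5338%.
1 + r = 1.055338 / 1.06710 = 0.988978
After-tax real rate = 0.988978 − 1 → -1.10%.

-1.10%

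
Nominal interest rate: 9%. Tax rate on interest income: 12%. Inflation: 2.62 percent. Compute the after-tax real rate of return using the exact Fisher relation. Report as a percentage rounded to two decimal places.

5.16%

After-tax nominal return = 9% × (1 − 0.12) = 7.9200%.
1 + r = 1.07920 / 1.02620 = 1.051647
After-tax real rate = 1.051647 − 1 → 5.16%.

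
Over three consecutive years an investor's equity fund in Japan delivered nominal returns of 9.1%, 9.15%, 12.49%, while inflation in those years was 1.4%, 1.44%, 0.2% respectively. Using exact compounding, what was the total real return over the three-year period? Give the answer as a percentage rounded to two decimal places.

29.97%

Nominal growth factor = 1.0910 × 1.0915 × 1.1249 = 1.339561
Price-level growth factor = 1.0140 × 1.0144 × 1.0020 = 1.030659
Real growth factor = 1.339561 / 1.030659 = 1.299713
Total real return = 1.299713 − 1 → 29.97%.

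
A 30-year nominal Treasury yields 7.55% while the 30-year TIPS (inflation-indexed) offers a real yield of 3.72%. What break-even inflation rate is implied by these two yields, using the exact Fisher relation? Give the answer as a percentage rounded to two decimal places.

(1 + π) = (1 + i)/(1 + r) = 1.07550 / 1.03720 = 1.036926
Break-even inflation = 1.036926 − 1 → 3.69%.

3.69%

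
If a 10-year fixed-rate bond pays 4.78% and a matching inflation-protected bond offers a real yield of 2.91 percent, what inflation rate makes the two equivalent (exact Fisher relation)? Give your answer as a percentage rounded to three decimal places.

(1 + π) = (1 + i)/(1 + r) = 1.04780 / 1.02910 = 1.018171
Break-even inflation = 1.018171 − 1 → 1.817%.

1.817%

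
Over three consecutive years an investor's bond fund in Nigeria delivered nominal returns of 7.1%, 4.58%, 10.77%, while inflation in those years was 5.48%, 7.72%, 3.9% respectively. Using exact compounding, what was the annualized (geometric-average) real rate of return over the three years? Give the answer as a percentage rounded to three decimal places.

1.670%

Nominal growth factor = 1.0710 × 1.0458 × 1.1077 = 1.24068138
Price-level growth factor = 1.0548 × 1.0772 × 1.0390 = 1.18054355
Real growth factor = 1.24068138 / 1.18054355 = 1.05094079
Annualized real rate = 1.05094079^(1/3) − 1 = 1.6700% → 1.670%.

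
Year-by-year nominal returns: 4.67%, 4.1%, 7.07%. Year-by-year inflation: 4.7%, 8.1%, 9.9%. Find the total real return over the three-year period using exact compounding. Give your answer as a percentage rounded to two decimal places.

Nominal growth factor = 1.0467 × 1.0410 × 1.0707 = 1.166650
Price-level growth factor = 1.0470 × 1.0810 × 1.0990 = 1.243856
Real growth factor = 1.166650 / 1.243856 = 0.937931
Total real return = 0.937931 − 1 → -6.21%.

-6.21%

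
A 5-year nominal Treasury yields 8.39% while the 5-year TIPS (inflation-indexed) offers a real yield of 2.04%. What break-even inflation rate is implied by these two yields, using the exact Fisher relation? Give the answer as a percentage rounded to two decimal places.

6.22%

(1 + π) = (1 + i)/(1 + r) = 1.08390 / 1.02040 = 1.062230
Break-even inflation = 1.062230 − 1 → 6.22%.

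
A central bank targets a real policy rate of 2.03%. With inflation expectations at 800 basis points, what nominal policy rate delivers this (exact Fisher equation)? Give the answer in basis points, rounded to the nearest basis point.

1019 basis points

(1 + i) = (1 + r)(1 + π) = 1.02030 × 1.08000 = 1.101924
i = 1.101924 − 1, so the required nominal rate is 1019 basis points.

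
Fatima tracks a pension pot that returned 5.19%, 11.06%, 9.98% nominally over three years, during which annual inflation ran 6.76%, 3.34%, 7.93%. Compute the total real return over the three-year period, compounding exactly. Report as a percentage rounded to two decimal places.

Compound the nominal returns: 1.0519 × 1.1106 × 1.0998 = 1.284831.
Compound inflation: 1.0676 × 1.0334 × 1.0793 = 1.190746.
Deflate: 1.284831 / 1.190746 = 1.079013.
Total real return = 1.079013 − 1 → 7.90%.

7.90%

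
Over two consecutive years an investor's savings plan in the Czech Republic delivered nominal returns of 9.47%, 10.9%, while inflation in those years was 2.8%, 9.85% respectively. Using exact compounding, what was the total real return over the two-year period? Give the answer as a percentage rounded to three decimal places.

7.506%

Nominal growth factor = 1.0947 × 1.1090 = 1.214022
Price-level growth factor = 1.0280 × 1.0985 = 1.129258
Real growth factor = 1.214022 / 1.129258 = 1.075062
Total real return = 1.075062 − 1 → 7.506%.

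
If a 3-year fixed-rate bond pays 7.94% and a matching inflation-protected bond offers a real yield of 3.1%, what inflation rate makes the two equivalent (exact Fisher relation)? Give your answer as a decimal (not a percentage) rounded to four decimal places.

(1 + π) = (1 + i)/(1 + r) = 1.07940 / 1.03100 = 1.046945
Break-even inflation = 1.046945 − 1 → 0.0469.

0.0469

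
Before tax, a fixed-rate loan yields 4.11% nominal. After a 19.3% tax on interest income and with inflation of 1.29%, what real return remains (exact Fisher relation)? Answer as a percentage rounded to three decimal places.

2.001%

After-tax nominal return = 4.11% × (1 − 0.193) = 3.31677%.
1 + r = 1.0331677 / 1.01290 = 1.020010
After-tax real rate = 1.020010 − 1 → 2.001%.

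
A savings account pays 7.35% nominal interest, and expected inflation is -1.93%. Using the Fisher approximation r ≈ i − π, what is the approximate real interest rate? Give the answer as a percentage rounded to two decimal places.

r ≈ i − π = 7.35% − (-1.93%) = 9.28%.

9.28%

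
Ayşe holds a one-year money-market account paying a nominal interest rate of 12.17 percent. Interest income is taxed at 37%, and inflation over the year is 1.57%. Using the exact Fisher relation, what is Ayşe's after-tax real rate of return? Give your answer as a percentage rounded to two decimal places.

After-tax nominal return = 12.17% × (1 − 0.37) = 7.6671%.
1 + r = 1.076671 / 1.01570 = 1.060029
After-tax real rate = 1.060029 − 1 → 6.00%.

6.00%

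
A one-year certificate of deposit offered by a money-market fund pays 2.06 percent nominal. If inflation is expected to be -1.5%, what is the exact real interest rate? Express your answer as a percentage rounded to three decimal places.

3.614%

1 + r = 1.02060 / 0.98500 = 1.036142
r = 1.036142 − 1 = 3.6142%, i.e. 3.614%.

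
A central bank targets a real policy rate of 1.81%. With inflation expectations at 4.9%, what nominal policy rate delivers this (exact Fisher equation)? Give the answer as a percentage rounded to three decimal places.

(1 + i) = (1 + r)(1 + π) = 1.01810 × 1.04900 = 1.0679869
i = 1.0679869 − 1, so the required nominal rate is 6.799%.

6.799%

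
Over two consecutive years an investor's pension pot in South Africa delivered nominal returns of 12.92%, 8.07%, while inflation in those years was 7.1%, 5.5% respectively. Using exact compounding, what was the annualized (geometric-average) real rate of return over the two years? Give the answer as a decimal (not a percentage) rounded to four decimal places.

Compound the nominal returns: 1.1292 × 1.0807 = 1.22032644.
Compound inflation: 1.0710 × 1.0550 = 1.12990500.
Deflate: 1.22032644 / 1.12990500 = 1.08002570.
Annualized real rate = 1.08002570^(1/2) − 1 = 3.9243% → 0.0392.

0.0392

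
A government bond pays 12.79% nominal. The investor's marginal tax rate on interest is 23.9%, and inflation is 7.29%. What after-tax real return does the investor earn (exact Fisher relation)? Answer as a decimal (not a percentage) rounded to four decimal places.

After-tax nominal return = 12.79% × (1 − 0.239) = 9.73319%.
1 + r = 1.0973319 / 1.07290 = 1.022772
After-tax real rate = 1.022772 − 1 → 0.0228.

0.0228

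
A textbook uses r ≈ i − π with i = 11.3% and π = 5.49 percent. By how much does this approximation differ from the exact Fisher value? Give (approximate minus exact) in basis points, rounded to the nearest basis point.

Approximate: r ≈ 11.300% − 5.490% = 5.8100%
Exact: (1 + 0.1130)/(1 + 0.0549) − 1 = 5.5076%
Error = 5.8100% − 5.5076% = 0.3024% → 30 basis points.

30 basis points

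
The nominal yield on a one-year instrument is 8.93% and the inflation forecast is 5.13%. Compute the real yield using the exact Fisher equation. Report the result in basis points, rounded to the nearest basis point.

By the Fisher equation, 1 + r = (1 + i)/(1 + π).
1 + r = 1.08930 / 1.05130 = 1.036146
r = 1.036146 − 1 = 3.6146%, i.e. 361 basis points.

361 basis points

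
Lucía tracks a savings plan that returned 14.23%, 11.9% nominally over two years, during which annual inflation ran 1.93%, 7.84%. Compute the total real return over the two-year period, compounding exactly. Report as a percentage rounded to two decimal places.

16.29%

Nominal growth factor = 1.1423 × 1.1190 = 1.278234
Price-level growth factor = 1.0193 × 1.0784 = 1.099213
Real growth factor = 1.278234 / 1.099213 = 1.162862
Total real return = 1.162862 − 1 → 16.29%.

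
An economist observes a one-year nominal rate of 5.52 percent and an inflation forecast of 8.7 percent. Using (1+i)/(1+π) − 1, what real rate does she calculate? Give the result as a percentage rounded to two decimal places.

-2.93%

By the Fisher identity, 1 + r = (1 + i)/(1 + π).
1 + r = 1.05520 / 1.08700 = 0.970745
r = 0.970745 − 1 = -2.9255%, i.e. -2.93%.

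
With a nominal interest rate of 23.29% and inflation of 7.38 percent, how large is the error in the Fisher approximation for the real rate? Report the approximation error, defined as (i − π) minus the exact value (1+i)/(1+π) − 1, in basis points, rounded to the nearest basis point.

109 basis points

Approximate: r ≈ 23.290% − 7.380% = 15.9100%
Exact: (1 + 0.2329)/(1 + 0.0738) − 1 = 14.8165%
Error = 15.9100% − 14.8165% = 1.0935% → 109 basis points.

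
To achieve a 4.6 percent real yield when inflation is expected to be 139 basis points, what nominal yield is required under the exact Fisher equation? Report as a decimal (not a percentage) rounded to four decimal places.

(1 + i) = (1 + r)(1 + π) = 1.04600 × 1.01390 = 1.0605394
i = 1.0605394 − 1, so the required nominal rate is 0.0605.

0.0605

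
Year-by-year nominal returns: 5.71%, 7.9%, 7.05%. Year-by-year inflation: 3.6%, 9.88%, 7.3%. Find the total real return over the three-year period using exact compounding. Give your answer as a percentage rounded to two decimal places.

-0.04%

Compound the nominal returns: 1.0571 × 1.0790 × 1.0705 = 1.221024.
Compound inflation: 1.0360 × 1.0988 × 1.0730 = 1.221457.
Deflate: 1.221024 / 1.221457 = 0.999646.
Total real return = 0.999646 − 1 → -0.04%.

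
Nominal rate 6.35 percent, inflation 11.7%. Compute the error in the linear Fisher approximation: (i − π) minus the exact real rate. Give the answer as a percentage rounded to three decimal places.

-0.560%

Approximate: r ≈ 6.350% − 11.700% = -5.3500%
Exact: (1 + 0.0635)/(1 + 0.1170) − 1 = -4.7896%
Error = -5.3500% − (-4.7896%) = -0.5604% → -0.560%.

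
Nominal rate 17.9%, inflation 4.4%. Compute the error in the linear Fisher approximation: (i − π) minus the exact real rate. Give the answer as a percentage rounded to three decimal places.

0.569%

Approximate: r ≈ 17.900% − 4.400% = 13.5000%
Exact: (1 + 0.1790)/(1 + 0.0440) − 1 = 12.9310%
Error = 13.5000% − 12.9310% = 0.5690% → 0.569%.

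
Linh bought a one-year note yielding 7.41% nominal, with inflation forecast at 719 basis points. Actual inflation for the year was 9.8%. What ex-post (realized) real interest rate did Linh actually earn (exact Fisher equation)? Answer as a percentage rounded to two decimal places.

Ex-post: (1 + 0.0741)/(1 + 0.0980) − 1 = -2.1767%
So the realized real rate is -2.18%.

-2.18%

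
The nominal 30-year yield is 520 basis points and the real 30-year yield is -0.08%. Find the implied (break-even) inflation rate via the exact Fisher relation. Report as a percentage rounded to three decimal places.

5.284%

(1 + π) = (1 + i)/(1 + r) = 1.05200 / 0.99920 = 1.052842
Break-even inflation = 1.052842 − 1 → 5.284%.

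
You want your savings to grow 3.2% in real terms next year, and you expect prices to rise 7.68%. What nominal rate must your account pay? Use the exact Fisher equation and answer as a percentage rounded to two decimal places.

11.13%

(1 + i) = (1 + r)(1 + π) = 1.03200 × 1.07680 = 1.1112576
i = 1.1112576 − 1, so the required nominal rate is 11.13%.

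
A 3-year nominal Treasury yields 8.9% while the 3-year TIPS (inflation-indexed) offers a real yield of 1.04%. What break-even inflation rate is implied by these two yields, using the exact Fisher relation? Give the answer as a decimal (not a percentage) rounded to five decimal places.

0.07779

(1 + π) = (1 + i)/(1 + r) = 1.08900 / 1.01040 = 1.077791
Break-even inflation = 1.077791 − 1 → 0.07779.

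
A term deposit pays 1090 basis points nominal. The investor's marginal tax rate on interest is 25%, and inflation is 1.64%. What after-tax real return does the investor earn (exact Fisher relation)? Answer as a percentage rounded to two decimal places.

6.43%

After-tax nominal return = 10.9% × (1 − 0.25) = 8.1750%.
1 + r = 1.08175 / 1.01640 = 1.064296
After-tax real rate = 1.064296 − 1 → 6.43%.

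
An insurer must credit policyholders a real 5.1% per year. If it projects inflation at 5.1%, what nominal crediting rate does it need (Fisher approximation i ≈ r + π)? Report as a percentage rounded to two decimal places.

10.20%

i ≈ r + π = 5.1% + 5.1% = 10.20%.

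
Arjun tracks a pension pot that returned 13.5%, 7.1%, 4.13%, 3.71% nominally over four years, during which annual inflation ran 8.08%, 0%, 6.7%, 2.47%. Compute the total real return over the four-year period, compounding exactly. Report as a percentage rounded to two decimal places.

Compound the nominal returns: 1.1350 × 1.0710 × 1.0413 × 1.0371 = 1.312749.
Compound inflation: 1.0808 × 1.0000 × 1.0670 × 1.0247 = 1.181698.
Deflate: 1.312749 / 1.181698 = 1.110901.
Total real return = 1.110901 − 1 → 11.09%.

11.09%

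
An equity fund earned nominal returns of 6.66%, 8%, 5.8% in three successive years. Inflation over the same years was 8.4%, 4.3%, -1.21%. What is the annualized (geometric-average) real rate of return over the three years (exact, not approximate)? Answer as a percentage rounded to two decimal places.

Compound the nominal returns: 1.0666 × 1.0800 × 1.0580 = 1.21873982.
Compound inflation: 1.0840 × 1.0430 × 0.9879 = 1.11693159.
Deflate: 1.21873982 / 1.11693159 = 1.09114992.
Annualized real rate = 1.09114992^(1/3) − 1 = 2.9504% → 2.95%.

2.95%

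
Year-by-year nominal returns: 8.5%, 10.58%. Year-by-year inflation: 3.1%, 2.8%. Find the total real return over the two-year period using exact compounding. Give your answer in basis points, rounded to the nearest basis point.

Nominal growth factor = 1.0850 × 1.1058 = 1.199793
Price-level growth factor = 1.0310 × 1.0280 = 1.059868
Real growth factor = 1.199793 / 1.059868 = 1.132021
Total real return = 1.132021 − 1 → 1320 basis points.

1320 basis points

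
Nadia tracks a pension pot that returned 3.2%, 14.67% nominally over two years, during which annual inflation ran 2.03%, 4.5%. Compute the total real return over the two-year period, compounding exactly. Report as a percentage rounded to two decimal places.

Nominal growth factor = 1.0320 × 1.1467 = 1.183394
Price-level growth factor = 1.0203 × 1.0450 = 1.066214
Real growth factor = 1.183394 / 1.066214 = 1.109904
Total real return = 1.109904 − 1 → 10.99%.

10.99%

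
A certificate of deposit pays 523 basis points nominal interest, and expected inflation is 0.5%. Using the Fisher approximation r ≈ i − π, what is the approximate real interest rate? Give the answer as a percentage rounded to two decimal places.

4.73%

r ≈ i − π = 5.23% − 0.5% = 4.73%.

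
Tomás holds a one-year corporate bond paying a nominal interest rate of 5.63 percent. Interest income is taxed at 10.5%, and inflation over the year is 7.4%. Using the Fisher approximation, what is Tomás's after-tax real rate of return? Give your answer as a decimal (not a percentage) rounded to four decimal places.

After-tax nominal return = 5.63% × (1 − 0.105) = 5.03885%.
r ≈ 5.03885% − 7.4% → -0.0236.

-0.0236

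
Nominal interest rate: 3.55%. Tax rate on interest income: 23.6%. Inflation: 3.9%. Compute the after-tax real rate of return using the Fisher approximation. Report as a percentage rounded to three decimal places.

After-tax nominal return = 3.55% × (1 − 0.236) = 2.7122%.
r ≈ 2.7122% − 3.9% → -1.188%.

-1.188%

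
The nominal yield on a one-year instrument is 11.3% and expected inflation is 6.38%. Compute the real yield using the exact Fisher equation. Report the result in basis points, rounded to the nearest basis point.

By the Fisher equation, 1 + r = (1 + i)/(1 + π).
1 + r = 1.11300 / 1.06380 = 1.046249
r = 1.046249 − 1 = 4.6249%, i.e. 462 basis points.

462 basis points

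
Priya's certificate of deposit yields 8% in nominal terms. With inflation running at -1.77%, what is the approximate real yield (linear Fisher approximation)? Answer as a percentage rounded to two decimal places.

9.77%

r ≈ i − π = 8% − (-1.77%) = 9.77%.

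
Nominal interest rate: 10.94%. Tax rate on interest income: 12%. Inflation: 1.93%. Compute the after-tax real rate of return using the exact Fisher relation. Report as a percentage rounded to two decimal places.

After-tax nominal return = 10.94% × (1 − 0.12) = 9.6272%.
1 + r = 1.096272 / 1.01930 = 1.075515
After-tax real rate = 1.075515 − 1 → 7.55%.

7.55%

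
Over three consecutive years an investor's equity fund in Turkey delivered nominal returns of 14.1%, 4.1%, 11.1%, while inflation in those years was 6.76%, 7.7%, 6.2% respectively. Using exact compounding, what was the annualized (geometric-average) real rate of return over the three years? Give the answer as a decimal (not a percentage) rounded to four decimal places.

0.0262

Nominal growth factor = 1.1410 × 1.0410 × 1.1110 = 1.31962469
Price-level growth factor = 1.0676 × 1.0770 × 1.0620 = 1.22109312
Real growth factor = 1.31962469 / 1.22109312 = 1.08069128
Annualized real rate = 1.08069128^(1/3) − 1 = 2.6204% → 0.0262.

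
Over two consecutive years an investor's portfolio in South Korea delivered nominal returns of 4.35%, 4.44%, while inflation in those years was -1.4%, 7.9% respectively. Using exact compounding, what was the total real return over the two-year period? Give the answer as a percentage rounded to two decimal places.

Compound the nominal returns: 1.0435 × 1.0444 = 1.089831.
Compound inflation: 0.9860 × 1.0790 = 1.063894.
Deflate: 1.089831 / 1.063894 = 1.024380.
Total real return = 1.024380 − 1 → 2.44%.

2.44%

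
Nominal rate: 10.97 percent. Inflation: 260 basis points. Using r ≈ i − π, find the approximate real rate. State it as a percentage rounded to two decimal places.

r ≈ i − π = 10.97% − 2.6% = 8.37%.

8.37%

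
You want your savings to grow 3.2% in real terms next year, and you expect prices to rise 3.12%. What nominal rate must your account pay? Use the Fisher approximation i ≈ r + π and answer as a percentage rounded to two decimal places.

i ≈ r + π = 3.2% + 3.12% = 6.32%.

6.32%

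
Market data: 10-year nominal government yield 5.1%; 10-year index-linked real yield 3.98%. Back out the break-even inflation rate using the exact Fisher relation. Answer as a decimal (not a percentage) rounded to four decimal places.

(1 + π) = (1 + i)/(1 + r) = 1.05100 / 1.03980 = 1.010771
Break-even inflation = 1.010771 − 1 → 0.0108.

0.0108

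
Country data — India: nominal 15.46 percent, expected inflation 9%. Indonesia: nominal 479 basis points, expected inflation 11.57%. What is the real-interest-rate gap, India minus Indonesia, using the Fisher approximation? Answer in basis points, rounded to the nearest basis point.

India: 15.46% − 9% = 6.460%
Indonesia: 4.79% − 11.57% = -6.780%
Differential = 13.240% → 1324 basis points.

1324 basis points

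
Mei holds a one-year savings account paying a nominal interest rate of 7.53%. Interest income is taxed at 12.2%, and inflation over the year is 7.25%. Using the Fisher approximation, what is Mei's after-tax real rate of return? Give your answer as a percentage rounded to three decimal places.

After-tax nominal return = 7.53% × (1 − 0.122) = 6.61134%.
r ≈ 6.61134% − 7.25% → -0.639%.

-0.639%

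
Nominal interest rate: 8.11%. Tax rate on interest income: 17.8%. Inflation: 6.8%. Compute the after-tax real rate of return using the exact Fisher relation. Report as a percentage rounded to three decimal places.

After-tax nominal return = 8.11% × (1 − 0.178) = 6.66642%.
1 + r = 1.0666642 / 1.06800 = 0.998749
After-tax real rate = 0.998749 − 1 → -0.125%.

-0.125%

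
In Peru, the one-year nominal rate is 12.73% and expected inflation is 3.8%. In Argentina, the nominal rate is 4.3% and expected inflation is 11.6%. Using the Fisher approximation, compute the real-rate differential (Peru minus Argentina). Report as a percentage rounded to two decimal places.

Peru: 12.73% − 3.8% = 8.930%
Argentina: 4.3% − 11.6% = -7.300%
Differential = 16.230% → 16.23%.

16.23%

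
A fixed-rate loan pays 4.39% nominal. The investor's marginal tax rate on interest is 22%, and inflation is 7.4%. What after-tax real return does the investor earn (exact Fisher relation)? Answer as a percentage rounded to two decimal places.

After-tax nominal return = 4.39% × (1 − 0.22) = 3.4242%.
1 + r = 1.034242 / 1.07400 = 0.962981
After-tax real rate = 0.962981 − 1 → -3.70%.

-3.70%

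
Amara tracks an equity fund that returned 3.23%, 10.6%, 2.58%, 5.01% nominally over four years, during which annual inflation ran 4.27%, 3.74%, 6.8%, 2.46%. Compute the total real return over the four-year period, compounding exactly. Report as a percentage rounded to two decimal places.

3.90%

Nominal growth factor = 1.0323 × 1.1060 × 1.0258 × 1.0501 = 1.229856
Price-level growth factor = 1.0427 × 1.0374 × 1.0680 × 1.0246 = 1.183672
Real growth factor = 1.229856 / 1.183672 = 1.039018
Total real return = 1.039018 − 1 → 3.90%.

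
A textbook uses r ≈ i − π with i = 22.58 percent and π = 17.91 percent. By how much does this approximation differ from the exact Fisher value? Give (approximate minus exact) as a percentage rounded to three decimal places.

0.709%

Approximate: r ≈ 22.580% − 17.910% = 4.6700%
Exact: (1 + 0.2258)/(1 + 0.1791) − 1 = 3.9606%
Error = 4.6700% − 3.9606% = 0.7094% → 0.709%.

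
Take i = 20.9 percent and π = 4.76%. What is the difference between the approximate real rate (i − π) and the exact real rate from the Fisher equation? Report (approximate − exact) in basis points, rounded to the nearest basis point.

73 basis points

Approximate: r ≈ 20.900% − 4.760% = 16.1400%
Exact: (1 + 0.2090)/(1 + 0.0476) − 1 = 15.4066%
Error = 16.1400% − 15.4066% = 0.7334% → 73 basis points.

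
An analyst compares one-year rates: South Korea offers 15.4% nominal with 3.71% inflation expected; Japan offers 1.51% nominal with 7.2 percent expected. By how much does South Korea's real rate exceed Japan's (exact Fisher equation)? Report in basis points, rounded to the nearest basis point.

1658 basis points

South Korea: (1 + 0.1540)/(1 + 0.0371) − 1 = 11.2718%
Japan: (1 + 0.0151)/(1 + 0.0720) − 1 = -5.3078%
Differential = 11.2718% − (-5.3078%) = 16.5797% → 1658 basis points.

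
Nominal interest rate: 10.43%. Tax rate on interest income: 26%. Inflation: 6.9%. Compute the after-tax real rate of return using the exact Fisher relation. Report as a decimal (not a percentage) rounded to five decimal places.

0.00765

After-tax nominal return = 10.43% × (1 − 0.26) = 7.7182%.
1 + r = 1.077182 / 1.06900 = 1.007654
After-tax real rate = 1.007654 − 1 → 0.00765.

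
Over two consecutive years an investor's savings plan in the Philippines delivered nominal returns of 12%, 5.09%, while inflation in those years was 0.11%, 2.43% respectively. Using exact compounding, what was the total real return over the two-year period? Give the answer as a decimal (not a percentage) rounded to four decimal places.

Nominal growth factor = 1.1200 × 1.0509 = 1.177008
Price-level growth factor = 1.0011 × 1.0243 = 1.025427
Real growth factor = 1.177008 / 1.025427 = 1.147823
Total real return = 1.147823 − 1 → 0.1478.

0.1478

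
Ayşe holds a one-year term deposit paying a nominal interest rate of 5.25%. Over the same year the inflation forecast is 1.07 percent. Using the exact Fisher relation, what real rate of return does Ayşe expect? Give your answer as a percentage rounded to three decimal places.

4.136%

1 + r = 1.05250 / 1.01070 = 1.041357
r = 1.041357 − 1 = 4.1357%, i.e. 4.136%.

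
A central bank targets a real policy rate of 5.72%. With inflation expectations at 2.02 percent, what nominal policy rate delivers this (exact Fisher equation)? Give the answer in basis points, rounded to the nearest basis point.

786 basis points

(1 + i) = (1 + r)(1 + π) = 1.05720 × 1.02020 = 1.07855544
i = 1.07855544 − 1, so the required nominal rate is 786 basis points.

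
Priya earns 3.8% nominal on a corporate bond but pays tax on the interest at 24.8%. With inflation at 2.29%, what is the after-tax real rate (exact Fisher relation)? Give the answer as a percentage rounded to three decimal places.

After-tax nominal return = 3.8% × (1 − 0.248) = 2.8576%.
1 + r = 1.028576 / 1.02290 = 1.005549
After-tax real rate = 1.005549 − 1 → 0.555%.

0.555%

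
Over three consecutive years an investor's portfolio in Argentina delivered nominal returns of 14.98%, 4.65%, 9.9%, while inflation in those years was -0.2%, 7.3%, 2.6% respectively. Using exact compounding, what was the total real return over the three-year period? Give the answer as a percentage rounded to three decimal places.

20.360%

Compound the nominal returns: 1.1498 × 1.0465 × 1.0990 = 1.322389.
Compound inflation: 0.9980 × 1.0730 × 1.0260 = 1.098696.
Deflate: 1.322389 / 1.098696 = 1.203598.
Total real return = 1.203598 − 1 → 20.360%.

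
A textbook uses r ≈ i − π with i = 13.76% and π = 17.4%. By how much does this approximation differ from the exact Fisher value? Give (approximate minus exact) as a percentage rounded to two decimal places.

-0.54%

Approximate: r ≈ 13.760% − 17.400% = -3.6400%
Exact: (1 + 0.1376)/(1 + 0.1740) − 1 = -3.1005%
Error = -3.6400% − (-3.1005%) = -0.5395% → -0.54%.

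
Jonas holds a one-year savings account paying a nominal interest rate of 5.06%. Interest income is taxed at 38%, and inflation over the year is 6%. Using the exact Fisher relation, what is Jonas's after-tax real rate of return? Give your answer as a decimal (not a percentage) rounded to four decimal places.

After-tax nominal return = 5.06% × (1 − 0.38) = 3.1372%.
1 + r = 1.031372 / 1.06000 = 0.972992
After-tax real rate = 0.972992 − 1 → -0.0270.

-0.0270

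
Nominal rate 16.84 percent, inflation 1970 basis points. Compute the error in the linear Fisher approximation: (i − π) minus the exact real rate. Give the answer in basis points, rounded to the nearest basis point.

-47 basis points

Approximate: r ≈ 16.840% − 19.700% = -2.8600%
Exact: (1 + 0.1684)/(1 + 0.1970) − 1 = -2.3893%
Error = -2.8600% − (-2.3893%) = -0.4707% → -47 basis points.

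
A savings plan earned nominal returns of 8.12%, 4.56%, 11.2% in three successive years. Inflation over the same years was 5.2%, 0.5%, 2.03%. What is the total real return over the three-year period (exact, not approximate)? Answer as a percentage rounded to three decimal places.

16.538%

Compound the nominal returns: 1.0812 × 1.0456 × 1.1120 = 1.257119.
Compound inflation: 1.0520 × 1.0050 × 1.0203 = 1.078722.
Deflate: 1.257119 / 1.078722 = 1.165378.
Total real return = 1.165378 − 1 → 16.538%.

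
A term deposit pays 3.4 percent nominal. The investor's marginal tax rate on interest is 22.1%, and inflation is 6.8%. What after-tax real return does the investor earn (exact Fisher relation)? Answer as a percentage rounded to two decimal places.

After-tax nominal return = 3.4% × (1 − 0.221) = 2.6486%.
1 + r = 1.026486 / 1.06800 = 0.961129
After-tax real rate = 0.961129 − 1 → -3.89%.

-3.89%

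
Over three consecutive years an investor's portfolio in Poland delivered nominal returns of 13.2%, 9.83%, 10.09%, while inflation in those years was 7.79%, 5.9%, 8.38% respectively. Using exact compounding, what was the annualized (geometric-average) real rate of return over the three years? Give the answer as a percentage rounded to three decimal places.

Nominal growth factor = 1.1320 × 1.0983 × 1.1009 = 1.36872211
Price-level growth factor = 1.0779 × 1.0590 × 1.0838 = 1.23715347
Real growth factor = 1.36872211 / 1.23715347 = 1.10634787
Annualized real rate = 1.10634787^(1/3) − 1 = 3.4262% → 3.426%.

3.426%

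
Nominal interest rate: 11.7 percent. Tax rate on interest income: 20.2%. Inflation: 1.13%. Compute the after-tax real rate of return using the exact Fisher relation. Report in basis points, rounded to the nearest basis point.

After-tax nominal return = 11.7% × (1 − 0.202) = 9.3366%.
1 + r = 1.093366 / 1.01130 = 1.081149
After-tax real rate = 1.081149 − 1 → 811 basis points.

811 basis points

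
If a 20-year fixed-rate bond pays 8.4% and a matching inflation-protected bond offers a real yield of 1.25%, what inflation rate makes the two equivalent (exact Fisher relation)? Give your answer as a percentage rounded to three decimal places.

(1 + π) = (1 + i)/(1 + r) = 1.08400 / 1.01250 = 1.070617
Break-even inflation = 1.070617 − 1 → 7.062%.

7.062%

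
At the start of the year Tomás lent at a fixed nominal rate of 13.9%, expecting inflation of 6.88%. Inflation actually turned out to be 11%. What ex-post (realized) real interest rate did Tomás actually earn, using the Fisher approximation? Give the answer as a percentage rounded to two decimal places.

2.90%

Ex-post: 13.9% − 11% = 2.900%
So the realized real rate is 2.90%.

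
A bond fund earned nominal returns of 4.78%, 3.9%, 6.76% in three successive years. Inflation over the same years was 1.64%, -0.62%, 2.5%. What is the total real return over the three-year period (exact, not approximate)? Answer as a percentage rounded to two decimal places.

Nominal growth factor = 1.0478 × 1.0390 × 1.0676 = 1.162258
Price-level growth factor = 1.0164 × 0.9938 × 1.0250 = 1.035351
Real growth factor = 1.162258 / 1.035351 = 1.122574
Total real return = 1.122574 − 1 → 12.26%.

12.26%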